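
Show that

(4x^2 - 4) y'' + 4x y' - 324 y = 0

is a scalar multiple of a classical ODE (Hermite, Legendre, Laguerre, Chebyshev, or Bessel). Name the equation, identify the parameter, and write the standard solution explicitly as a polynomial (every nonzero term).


All three coefficients share the factor -4; dividing through by -4 gives  (1 - x^2) y'' - x y' + 81 y = 0.
This matches the Chebyshev equation (1 - x^2) y'' - x y' + n^2 y = 0 (note the -x y' term, not -2x y') with n^2 = 81, so n = 9; the polynomial solution is T_9(x).
With y = sum_k a_k x^k, matching x^k gives (k+2)(k+1) a_{k+2} = (k^2 - n^2) a_k = (k - 9)(k + 9) a_k. The right side vanishes at k = 9, so the series with the parity of 9 terminates at degree 9.
Standard normalization: leading coefficient of T_n is 2^(n-1), so a_9 = 2^8 = 256. Work downward with a_k = (k+1)(k+2) a_{k+2} / ((k - 9)(k + 9)):
  a_7 = (8)(9)(256) / ((7 - 9)(7 + 9)) = 18432/(-32) = -576
  a_5 = (6)(7)(-576) / ((5 - 9)(5 + 9)) = -24192/(-56) = 432
  a_3 = (4)(5)(432) / ((3 - 9)(3 + 9)) = 8640/(-72) = -120
  a_1 = (2)(3)(-120) / ((1 - 9)(1 + 9)) = -720/(-80) = 9
Hence T_9(x) = 256 x^9 - 576 x^7 + 432 x^5 - 120 x^3 + 9 x.

T_9(x); series = 256 x^9 - 576 x^7 + 432 x^5 - 120 x^3 + 9 x


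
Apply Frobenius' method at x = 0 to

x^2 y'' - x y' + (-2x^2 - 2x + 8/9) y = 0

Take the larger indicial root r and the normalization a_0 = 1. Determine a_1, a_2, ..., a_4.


Write in Frobenius form y'' + (p(x)/x) y' + (q(x)/x^2) y = 0:
  p(x) = -1,  q(x) = -2x^2 - 2x + 8/9.
Indicial equation: r(r-1) + (-1) r + (8/9) = 0 -> roots r_1 = 4/3, r_2 = 2/3.
Take r = r_1 = 4/3. Let y(x) = x^r sum_{n>=0} a_n x^n with a_0 = 1.
Substitute y = x^r sum a_n x^n and match x^{r+n}. The recurrence is
  D(n) a_n - 2 a_{n-1} - 2 a_{n-2} = 0,  where D(n) = (r+n)(r+n-1) + (-1)(r+n) + (8/9).
  a_n = [2 a_{n-1} + 2 a_{n-2}] / D(n).
Since the indicial polynomial factors as (r - r_1)(r - r_2), D(n) = (r_1 + n - r_1)(r_1 + n - r_2) = n(n + 2/3).
Evaluating step by step (a_0 = 1):
  n = 1: D(1) = 1(1 + 2/3) = 5/3; numerator = 2(1) = 2; a_1 = (2)/(5/3) = 6/5
  n = 2: D(2) = 2(2 + 2/3) = 16/3; numerator = 2(6/5) + 2(1) = 22/5; a_2 = (22/5)/(16/3) = 33/40
  n = 3: D(3) = 3(3 + 2/3) = 11; numerator = 2(33/40) + 2(6/5) = 81/20; a_3 = (81/20)/(11) = 81/220
  n = 4: D(4) = 4(4 + 2/3) = 56/3; numerator = 2(81/220) + 2(33/40) = 105/44; a_4 = (105/44)/(56/3) = 45/352

r = 4/3; a_0 = 1; a_1 = 6/5; a_2 = 33/40; a_3 = 81/220; a_4 = 45/352


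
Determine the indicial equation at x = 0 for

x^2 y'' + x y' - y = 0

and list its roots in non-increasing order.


Divide by x^2 to reach normal form y'' + P_1(x) y' + P_2(x) y = 0 with P_1(x) = 1/x and P_2(x) = -1/x^2.
x = 0 is a singular point because the y'-coefficient 1/x has a pole at x = 0 and the y-coefficient -1/x^2 has a pole at x = 0.
It is a regular singular point because x P_1(x) = p(x) = 1 and x^2 P_2(x) = q(x) = -1 are polynomials, hence analytic at x = 0.
p(0) = 1,  q(0) = -1.
Indicial equation: r(r-1) + p(0) r + q(0) = 0, i.e. r^2 + (p(0) - 1) r + q(0) = 0, i.e. r^2 - 1 = 0.
Discriminant: (0)^2 - 4(-1) = 4, so r = (0 ± 2)/2.
Solving: r_1 = 1, r_2 = -1.

indicial: r^2 - 1 = 0; roots r_1 = 1, r_2 = -1


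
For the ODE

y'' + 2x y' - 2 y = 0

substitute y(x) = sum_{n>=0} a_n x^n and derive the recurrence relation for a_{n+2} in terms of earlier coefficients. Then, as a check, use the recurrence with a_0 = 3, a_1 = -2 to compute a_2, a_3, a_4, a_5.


Substitute y = sum_n a_n x^n.
y''(x) has coefficient (n+2)(n+1) a_{n+2} at x^n;
2 x y'(x) has coefficient 2 n a_n at x^n (shift);
-2 y(x) has coefficient -2 a_n at x^n.
Matching x^n: (n+2)(n+1) a_{n+2} + (2n - 2) a_n = 0.
Thus a_{n+2} = (-2n + 2) / ((n+1)(n+2)) * a_n.

Check with a_0 = 3, a_1 = -2 (apply the recurrence for n = 0, 1, 2, 3): a_0 = 3, a_1 = -2, a_2 = 3, a_3 = 0, a_4 = -1/2, a_5 = 0.

a_(n+2) = (-2n + 2) / ((n+1)(n+2)) * a_n; check: a_0 = 3, a_1 = -2, a_2 = 3, a_3 = 0, a_4 = -1/2, a_5 = 0


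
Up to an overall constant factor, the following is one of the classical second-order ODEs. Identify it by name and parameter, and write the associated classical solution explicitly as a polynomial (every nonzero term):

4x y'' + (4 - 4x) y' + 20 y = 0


All three coefficients share the factor 4; dividing through by 4 gives  x y'' + (1 - x) y' + 5 y = 0.
This matches the Laguerre equation x y'' + (1 - x) y' + n y = 0 with n = 5; the polynomial solution is L_5(x).
With y = sum_k a_k x^k, matching x^k gives (k+1)k a_{k+1} + (k+1) a_{k+1} - k a_k + n a_k = 0, i.e. (k+1)^2 a_{k+1} = (k - n) a_k = (k - 5) a_k. The right side vanishes at k = 5, so the series terminates at degree 5.
Standard normalization L_n(0) = 1 gives a_0 = 1. Work upward with a_{k+1} = (k - 5) a_k / (k+1)^2:
  a_1 = (0 - 5)(1) / 1^2 = -5/1 = -5
  a_2 = (1 - 5)(-5) / 2^2 = 20/4 = 5
  a_3 = (2 - 5)(5) / 3^2 = -15/9 = -5/3
  a_4 = (3 - 5)(-5/3) / 4^2 = (10/3)/16 = 5/24
  a_5 = (4 - 5)(5/24) / 5^2 = (-5/24)/25 = -1/120
Hence L_5(x) = -x^5/120 + 5 x^4/24 - 5 x^3/3 + 5 x^2 - 5 x + 1.

L_5(x); series = -x^5/120 + 5 x^4/24 - 5 x^3/3 + 5 x^2 - 5 x + 1


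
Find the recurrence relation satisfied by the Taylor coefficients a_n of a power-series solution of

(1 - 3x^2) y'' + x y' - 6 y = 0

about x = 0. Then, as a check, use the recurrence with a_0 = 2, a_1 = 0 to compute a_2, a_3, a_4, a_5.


Substitute y = sum_n a_n x^n.
(1 - 3 x^2) y'' contributes (n+2)(n+1) a_{n+2} - 3 n(n-1) a_n at x^n.
x y'(x) contributes n a_n at x^n.
-6 y(x) contributes -6 a_n at x^n.
Matching x^n: (n+2)(n+1) a_{n+2} + (-3 n(n-1) + n - 6) a_n = 0.
Thus a_{n+2} = (3 n(n-1) - n + 6) / ((n+1)(n+2)) * a_n.

Check with a_0 = 2, a_1 = 0 (apply the recurrence for n = 0, 1, 2, 3): a_0 = 2, a_1 = 0, a_2 = 6, a_3 = 0, a_4 = 5, a_5 = 0.

a_(n+2) = (3 n(n-1) - n + 6) / ((n+1)(n+2)) * a_n; check: a_0 = 2, a_1 = 0, a_2 = 6, a_3 = 0, a_4 = 5, a_5 = 0


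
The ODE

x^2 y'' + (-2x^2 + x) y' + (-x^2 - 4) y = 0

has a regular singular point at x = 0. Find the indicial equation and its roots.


Divide by x^2 to reach normal form y'' + P_1(x) y' + P_2(x) y = 0 with P_1(x) = -2 + 1/x and P_2(x) = -1 - 4/x^2.
x = 0 is a singular point because the y'-coefficient -2 + 1/x has a pole at x = 0 and the y-coefficient -1 - 4/x^2 has a pole at x = 0.
It is a regular singular point because x P_1(x) = p(x) = 1 - 2x and x^2 P_2(x) = q(x) = -x^2 - 4 are polynomials, hence analytic at x = 0.
p(0) = 1,  q(0) = -4.
Indicial equation: r(r-1) + p(0) r + q(0) = 0, i.e. r^2 + (p(0) - 1) r + q(0) = 0, i.e. r^2 - 4 = 0.
Discriminant: (0)^2 - 4(-4) = 16, so r = (0 ± 4)/2.
Solving: r_1 = 2, r_2 = -2.

indicial: r^2 - 4 = 0; roots r_1 = 2, r_2 = -2


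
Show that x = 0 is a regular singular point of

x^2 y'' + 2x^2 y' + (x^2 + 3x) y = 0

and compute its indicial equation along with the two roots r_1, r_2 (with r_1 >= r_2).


Divide by x^2 to reach normal form y'' + P_1(x) y' + P_2(x) y = 0 with P_1(x) = 2 and P_2(x) = 1 + 3/x.
x = 0 is a singular point because the y-coefficient 1 + 3/x has a pole at x = 0.
It is a regular singular point because x P_1(x) = p(x) = 2x and x^2 P_2(x) = q(x) = x^2 + 3x are polynomials, hence analytic at x = 0.
p(0) = 0,  q(0) = 0.
Indicial equation: r(r-1) + p(0) r + q(0) = 0, i.e. r^2 + (p(0) - 1) r + q(0) = 0, i.e. r^2 - 1 r = 0.
Discriminant: (-1)^2 - 4(0) = 1, so r = (1 ± 1)/2.
Solving: r_1 = 1, r_2 = 0.

indicial: r^2 - 1 r = 0; roots r_1 = 1, r_2 = 0


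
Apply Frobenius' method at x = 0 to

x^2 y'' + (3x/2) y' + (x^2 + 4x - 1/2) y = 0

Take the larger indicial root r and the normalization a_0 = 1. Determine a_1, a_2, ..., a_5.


Write in Frobenius form y'' + (p(x)/x) y' + (q(x)/x^2) y = 0:
  p(x) = 3/2,  q(x) = x^2 + 4x - 1/2.
Indicial equation: r(r-1) + (3/2) r + (-1/2) = 0 -> roots r_1 = 1/2, r_2 = -1.
Take r = r_1 = 1/2. Let y(x) = x^r sum_{n>=0} a_n x^n with a_0 = 1.
Substitute y = x^r sum a_n x^n and match x^{r+n}. The recurrence is
  D(n) a_n + 4 a_{n-1} + 1 a_{n-2} = 0,  where D(n) = (r+n)(r+n-1) + (3/2)(r+n) + (-1/2).
  a_n = [-4 a_{n-1} - 1 a_{n-2}] / D(n).
Since the indicial polynomial factors as (r - r_1)(r - r_2), D(n) = (r_1 + n - r_1)(r_1 + n - r_2) = n(n + 3/2).
Evaluating step by step (a_0 = 1):
  n = 1: D(1) = 1(1 + 3/2) = 5/2; numerator = -4(1) = -4; a_1 = (-4)/(5/2) = -8/5
  n = 2: D(2) = 2(2 + 3/2) = 7; numerator = -4(-8/5) - 1(1) = 27/5; a_2 = (27/5)/(7) = 27/35
  n = 3: D(3) = 3(3 + 3/2) = 27/2; numerator = -4(27/35) - 1(-8/5) = -52/35; a_3 = (-52/35)/(27/2) = -104/945
  n = 4: D(4) = 4(4 + 3/2) = 22; numerator = -4(-104/945) - 1(27/35) = -313/945; a_4 = (-313/945)/(22) = -313/20790
  n = 5: D(5) = 5(5 + 3/2) = 65/2; numerator = -4(-313/20790) - 1(-104/945) = 118/693; a_5 = (118/693)/(65/2) = 236/45045

r = 1/2; a_0 = 1; a_1 = -8/5; a_2 = 27/35; a_3 = -104/945; a_4 = -313/20790; a_5 = 236/45045


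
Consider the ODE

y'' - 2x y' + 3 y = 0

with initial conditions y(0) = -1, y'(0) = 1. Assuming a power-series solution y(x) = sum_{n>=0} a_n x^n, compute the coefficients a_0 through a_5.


Ansatz: y(x) = sum_{n>=0} a_n x^n, so y'(x) = sum_{n>=1} n a_n x^(n-1) and y''(x) = sum_{n>=2} n(n-1) a_n x^(n-2).
Substitute into P(x) y'' + Q(x) y' + R(x) y = 0 with P(x) = 1, Q(x) = -2x, R(x) = 3, and match powers of x.
Initial conditions: a_0 = -1, a_1 = 1.
Setting the coefficient of each power of x to zero and solving order by order (substituting the coefficients already found):
  x^0: 2 a_2 + 3 a_0 = 0  ->  2 a_2 = -3 a_0 = 3  ->  a_2 = 3/2
  x^1: 6 a_3 + a_1 = 0  ->  6 a_3 = -a_1 = -1  ->  a_3 = -1/6
  x^2: 12 a_4 - a_2 = 0  ->  12 a_4 = a_2 = 3/2  ->  a_4 = 1/8
  x^3: 20 a_5 - 3 a_3 = 0  ->  20 a_5 = 3 a_3 = -1/2  ->  a_5 = -1/40
Truncated series: y(x) = -1 + x + (3/2) x^2 - (1/6) x^3 + (1/8) x^4 - (1/40) x^5 + O(x^6).

a_0 = -1; a_1 = 1; a_2 = 3/2; a_3 = -1/6; a_4 = 1/8; a_5 = -1/40


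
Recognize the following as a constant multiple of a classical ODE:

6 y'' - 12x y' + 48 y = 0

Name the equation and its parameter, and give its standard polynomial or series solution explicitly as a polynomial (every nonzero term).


All three coefficients share the factor 6; dividing through by 6 gives  y'' - 2x y' + 8 y = 0.
This matches the Hermite equation y'' - 2x y' + 2n y = 0 with 2n = 8, so n = 4; the polynomial solution is H_4(x).
With y = sum_k a_k x^k, matching x^k gives (k+2)(k+1) a_{k+2} = 2(k - n) a_k = 2(k - 4) a_k. The right side vanishes at k = 4, so the series with the parity of 4 terminates at degree 4.
Standard normalization: leading coefficient of H_n is 2^n, so a_4 = 2^4 = 16. Work downward with a_k = (k+1)(k+2) a_{k+2} / (2(k - n)):
  a_2 = (3)(4)(16) / (2(2 - 4)) = 192/(-4) = -48
  a_0 = (1)(2)(-48) / (2(0 - 4)) = -96/(-8) = 12
Hence H_4(x) = 16 x^4 - 48 x^2 + 12.

H_4(x); series = 16 x^4 - 48 x^2 + 12


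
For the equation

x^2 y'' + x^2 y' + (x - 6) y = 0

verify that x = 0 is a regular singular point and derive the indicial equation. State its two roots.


Divide by x^2 to reach normal form y'' + P_1(x) y' + P_2(x) y = 0 with P_1(x) = 1 and P_2(x) = 1/x - 6/x^2.
x = 0 is a singular point because the y-coefficient 1/x - 6/x^2 has a pole at x = 0.
It is a regular singular point because x P_1(x) = p(x) = x and x^2 P_2(x) = q(x) = x - 6 are polynomials, hence analytic at x = 0.
p(0) = 0,  q(0) = -6.
Indicial equation: r(r-1) + p(0) r + q(0) = 0, i.e. r^2 + (p(0) - 1) r + q(0) = 0, i.e. r^2 - 1 r - 6 = 0.
Discriminant: (-1)^2 - 4(-6) = 25, so r = (1 ± 5)/2.
Solving: r_1 = 3, r_2 = -2.

indicial: r^2 - 1 r - 6 = 0; roots r_1 = 3, r_2 = -2


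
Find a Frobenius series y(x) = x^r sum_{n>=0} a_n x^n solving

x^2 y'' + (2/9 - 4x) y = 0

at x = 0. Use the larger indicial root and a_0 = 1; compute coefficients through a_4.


Write in Frobenius form y'' + (p(x)/x) y' + (q(x)/x^2) y = 0:
  p(x) = 0,  q(x) = 2/9 - 4x.
Indicial equation: r(r-1) + (0) r + (2/9) = 0 -> roots r_1 = 2/3, r_2 = 1/3.
Take r = r_1 = 2/3. Let y(x) = x^r sum_{n>=0} a_n x^n with a_0 = 1.
Substitute y = x^r sum a_n x^n and match x^{r+n}. The recurrence is
  D(n) a_n - 4 a_{n-1} = 0,  where D(n) = (r+n)(r+n-1) + (0)(r+n) + (2/9).
  a_n = 4 / D(n) * a_{n-1}.
Since the indicial polynomial factors as (r - r_1)(r - r_2), D(n) = (r_1 + n - r_1)(r_1 + n - r_2) = n(n + 1/3).
Evaluating step by step (a_0 = 1):
  n = 1: D(1) = 1(1 + 1/3) = 4/3; numerator = 4(1) = 4; a_1 = (4)/(4/3) = 3
  n = 2: D(2) = 2(2 + 1/3) = 14/3; numerator = 4(3) = 12; a_2 = (12)/(14/3) = 18/7
  n = 3: D(3) = 3(3 + 1/3) = 10; numerator = 4(18/7) = 72/7; a_3 = (72/7)/(10) = 36/35
  n = 4: D(4) = 4(4 + 1/3) = 52/3; numerator = 4(36/35) = 144/35; a_4 = (144/35)/(52/3) = 108/455

r = 2/3; a_0 = 1; a_1 = 3; a_2 = 18/7; a_3 = 36/35; a_4 = 108/455


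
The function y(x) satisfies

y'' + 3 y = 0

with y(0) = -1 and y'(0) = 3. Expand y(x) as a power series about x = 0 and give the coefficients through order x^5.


Ansatz: y(x) = sum_{n>=0} a_n x^n, so y'(x) = sum_{n>=1} n a_n x^(n-1) and y''(x) = sum_{n>=2} n(n-1) a_n x^(n-2).
Substitute into P(x) y'' + Q(x) y' + R(x) y = 0 with P(x) = 1, Q(x) = 0, R(x) = 3, and match powers of x.
Initial conditions: a_0 = -1, a_1 = 3.
Setting the coefficient of each power of x to zero and solving order by order (substituting the coefficients already found):
  x^0: 2 a_2 + 3 a_0 = 0  ->  2 a_2 = -3 a_0 = 3  ->  a_2 = 3/2
  x^1: 6 a_3 + 3 a_1 = 0  ->  6 a_3 = -3 a_1 = -9  ->  a_3 = -3/2
  x^2: 12 a_4 + 3 a_2 = 0  ->  12 a_4 = -3 a_2 = -9/2  ->  a_4 = -3/8
  x^3: 20 a_5 + 3 a_3 = 0  ->  20 a_5 = -3 a_3 = 9/2  ->  a_5 = 9/40
Truncated series: y(x) = -1 + 3 x + (3/2) x^2 - (3/2) x^3 - (3/8) x^4 + (9/40) x^5 + O(x^6).

a_0 = -1; a_1 = 3; a_2 = 3/2; a_3 = -3/2; a_4 = -3/8; a_5 = 9/40


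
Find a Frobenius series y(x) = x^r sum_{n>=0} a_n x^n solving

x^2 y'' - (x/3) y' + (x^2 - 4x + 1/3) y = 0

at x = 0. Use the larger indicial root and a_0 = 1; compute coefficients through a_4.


Write in Frobenius form y'' + (p(x)/x) y' + (q(x)/x^2) y = 0:
  p(x) = -1/3,  q(x) = x^2 - 4x + 1/3.
Indicial equation: r(r-1) + (-1/3) r + (1/3) = 0 -> roots r_1 = 1, r_2 = 1/3.
Take r = r_1 = 1. Let y(x) = x^r sum_{n>=0} a_n x^n with a_0 = 1.
Substitute y = x^r sum a_n x^n and match x^{r+n}. The recurrence is
  D(n) a_n - 4 a_{n-1} + 1 a_{n-2} = 0,  where D(n) = (r+n)(r+n-1) + (-1/3)(r+n) + (1/3).
  a_n = [4 a_{n-1} - 1 a_{n-2}] / D(n).
Since the indicial polynomial factors as (r - r_1)(r - r_2), D(n) = (r_1 + n - r_1)(r_1 + n - r_2) = n(n + 2/3).
Evaluating step by step (a_0 = 1):
  n = 1: D(1) = 1(1 + 2/3) = 5/3; numerator = 4(1) = 4; a_1 = (4)/(5/3) = 12/5
  n = 2: D(2) = 2(2 + 2/3) = 16/3; numerator = 4(12/5) - 1(1) = 43/5; a_2 = (43/5)/(16/3) = 129/80
  n = 3: D(3) = 3(3 + 2/3) = 11; numerator = 4(129/80) - 1(12/5) = 81/20; a_3 = (81/20)/(11) = 81/220
  n = 4: D(4) = 4(4 + 2/3) = 56/3; numerator = 4(81/220) - 1(129/80) = -123/880; a_4 = (-123/880)/(56/3) = -369/49280

r = 1; a_0 = 1; a_1 = 12/5; a_2 = 129/80; a_3 = 81/220; a_4 = -369/49280


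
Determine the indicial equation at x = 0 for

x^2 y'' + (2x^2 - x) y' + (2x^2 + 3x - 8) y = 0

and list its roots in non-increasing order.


Divide by x^2 to reach normal form y'' + P_1(x) y' + P_2(x) y = 0 with P_1(x) = 2 - 1/x and P_2(x) = 2 + 3/x - 8/x^2.
x = 0 is a singular point because the y'-coefficient 2 - 1/x has a pole at x = 0 and the y-coefficient 2 + 3/x - 8/x^2 has a pole at x = 0.
It is a regular singular point because x P_1(x) = p(x) = 2x - 1 and x^2 P_2(x) = q(x) = 2x^2 + 3x - 8 are polynomials, hence analytic at x = 0.
p(0) = -1,  q(0) = -8.
Indicial equation: r(r-1) + p(0) r + q(0) = 0, i.e. r^2 + (p(0) - 1) r + q(0) = 0, i.e. r^2 - 2 r - 8 = 0.
Discriminant: (-2)^2 - 4(-8) = 36, so r = (2 ± 6)/2.
Solving: r_1 = 4, r_2 = -2.

indicial: r^2 - 2 r - 8 = 0; roots r_1 = 4, r_2 = -2


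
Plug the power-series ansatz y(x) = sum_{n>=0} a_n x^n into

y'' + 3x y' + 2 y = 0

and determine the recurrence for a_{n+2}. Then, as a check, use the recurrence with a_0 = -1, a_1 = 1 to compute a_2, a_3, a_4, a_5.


Substitute y = sum_n a_n x^n.
y''(x) has coefficient (n+2)(n+1) a_{n+2} at x^n;
3 x y'(x) has coefficient 3 n a_n at x^n (shift);
2 y(x) has coefficient 2 a_n at x^n.
Matching x^n: (n+2)(n+1) a_{n+2} + (3n + 2) a_n = 0.
Thus a_{n+2} = (-3n - 2) / ((n+1)(n+2)) * a_n.

Check with a_0 = -1, a_1 = 1 (apply the recurrence for n = 0, 1, 2, 3): a_0 = -1, a_1 = 1, a_2 = 1, a_3 = -5/6, a_4 = -2/3, a_5 = 11/24.

a_(n+2) = (-3n - 2) / ((n+1)(n+2)) * a_n; check: a_0 = -1, a_1 = 1, a_2 = 1, a_3 = -5/6, a_4 = -2/3, a_5 = 11/24


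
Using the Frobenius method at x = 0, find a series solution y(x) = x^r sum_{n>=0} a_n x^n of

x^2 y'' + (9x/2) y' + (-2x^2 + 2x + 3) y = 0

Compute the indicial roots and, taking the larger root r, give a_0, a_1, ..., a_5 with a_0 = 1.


Write in Frobenius form y'' + (p(x)/x) y' + (q(x)/x^2) y = 0:
  p(x) = 9/2,  q(x) = -2x^2 + 2x + 3.
Indicial equation: r(r-1) + (9/2) r + (3) = 0 -> roots r_1 = -3/2, r_2 = -2.
Take r = r_1 = -3/2. Let y(x) = x^r sum_{n>=0} a_n x^n with a_0 = 1.
Substitute y = x^r sum a_n x^n and match x^{r+n}. The recurrence is
  D(n) a_n + 2 a_{n-1} - 2 a_{n-2} = 0,  where D(n) = (r+n)(r+n-1) + (9/2)(r+n) + (3).
  a_n = [-2 a_{n-1} + 2 a_{n-2}] / D(n).
Since the indicial polynomial factors as (r - r_1)(r - r_2), D(n) = (r_1 + n - r_1)(r_1 + n - r_2) = n(n + 1/2).
Evaluating step by step (a_0 = 1):
  n = 1: D(1) = 1(1 + 1/2) = 3/2; numerator = -2(1) = -2; a_1 = (-2)/(3/2) = -4/3
  n = 2: D(2) = 2(2 + 1/2) = 5; numerator = -2(-4/3) + 2(1) = 14/3; a_2 = (14/3)/(5) = 14/15
  n = 3: D(3) = 3(3 + 1/2) = 21/2; numerator = -2(14/15) + 2(-4/3) = -68/15; a_3 = (-68/15)/(21/2) = -136/315
  n = 4: D(4) = 4(4 + 1/2) = 18; numerator = -2(-136/315) + 2(14/15) = 172/63; a_4 = (172/63)/(18) = 86/567
  n = 5: D(5) = 5(5 + 1/2) = 55/2; numerator = -2(86/567) + 2(-136/315) = -3308/2835; a_5 = (-3308/2835)/(55/2) = -6616/155925

r = -3/2; a_0 = 1; a_1 = -4/3; a_2 = 14/15; a_3 = -136/315; a_4 = 86/567; a_5 = -6616/155925


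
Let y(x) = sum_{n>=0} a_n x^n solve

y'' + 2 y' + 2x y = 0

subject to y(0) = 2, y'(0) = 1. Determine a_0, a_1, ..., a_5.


Ansatz: y(x) = sum_{n>=0} a_n x^n, so y'(x) = sum_{n>=1} n a_n x^(n-1) and y''(x) = sum_{n>=2} n(n-1) a_n x^(n-2).
Substitute into P(x) y'' + Q(x) y' + R(x) y = 0 with P(x) = 1, Q(x) = 2, R(x) = 2x, and match powers of x.
Initial conditions: a_0 = 2, a_1 = 1.
Setting the coefficient of each power of x to zero and solving order by order (substituting the coefficients already found):
  x^0: 2 a_2 + 2 a_1 = 0  ->  2 a_2 = -2 a_1 = -2  ->  a_2 = -1
  x^1: 6 a_3 + 4 a_2 + 2 a_0 = 0  ->  6 a_3 = -4 a_2 - 2 a_0 = 0  ->  a_3 = 0
  x^2: 12 a_4 + 6 a_3 + 2 a_1 = 0  ->  12 a_4 = -6 a_3 - 2 a_1 = -2  ->  a_4 = -1/6
  x^3: 20 a_5 + 8 a_4 + 2 a_2 = 0  ->  20 a_5 = -8 a_4 - 2 a_2 = 10/3  ->  a_5 = 1/6
Truncated series: y(x) = 2 + x - x^2 - (1/6) x^4 + (1/6) x^5 + O(x^6).

a_0 = 2; a_1 = 1; a_2 = -1; a_3 = 0; a_4 = -1/6; a_5 = 1/6


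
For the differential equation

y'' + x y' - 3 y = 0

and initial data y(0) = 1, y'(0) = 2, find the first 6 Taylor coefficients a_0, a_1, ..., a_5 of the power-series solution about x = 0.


Ansatz: y(x) = sum_{n>=0} a_n x^n, so y'(x) = sum_{n>=1} n a_n x^(n-1) and y''(x) = sum_{n>=2} n(n-1) a_n x^(n-2).
Substitute into P(x) y'' + Q(x) y' + R(x) y = 0 with P(x) = 1, Q(x) = x, R(x) = -3, and match powers of x.
Initial conditions: a_0 = 1, a_1 = 2.
Setting the coefficient of each power of x to zero and solving order by order (substituting the coefficients already found):
  x^0: 2 a_2 - 3 a_0 = 0  ->  2 a_2 = 3 a_0 = 3  ->  a_2 = 3/2
  x^1: 6 a_3 - 2 a_1 = 0  ->  6 a_3 = 2 a_1 = 4  ->  a_3 = 2/3
  x^2: 12 a_4 - a_2 = 0  ->  12 a_4 = a_2 = 3/2  ->  a_4 = 1/8
  x^3: 20 a_5 = 0  ->  a_5 = 0
Truncated series: y(x) = 1 + 2 x + (3/2) x^2 + (2/3) x^3 + (1/8) x^4 + O(x^6).

a_0 = 1; a_1 = 2; a_2 = 3/2; a_3 = 2/3; a_4 = 1/8; a_5 = 0


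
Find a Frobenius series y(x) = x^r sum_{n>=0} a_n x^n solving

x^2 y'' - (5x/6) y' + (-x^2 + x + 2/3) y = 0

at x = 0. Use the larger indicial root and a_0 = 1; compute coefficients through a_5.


Write in Frobenius form y'' + (p(x)/x) y' + (q(x)/x^2) y = 0:
  p(x) = -5/6,  q(x) = -x^2 + x + 2/3.
Indicial equation: r(r-1) + (-5/6) r + (2/3) = 0 -> roots r_1 = 4/3, r_2 = 1/2.
Take r = r_1 = 4/3. Let y(x) = x^r sum_{n>=0} a_n x^n with a_0 = 1.
Substitute y = x^r sum a_n x^n and match x^{r+n}. The recurrence is
  D(n) a_n + 1 a_{n-1} - 1 a_{n-2} = 0,  where D(n) = (r+n)(r+n-1) + (-5/6)(r+n) + (2/3).
  a_n = [-1 a_{n-1} + 1 a_{n-2}] / D(n).
Since the indicial polynomial factors as (r - r_1)(r - r_2), D(n) = (r_1 + n - r_1)(r_1 + n - r_2) = n(n + 5/6).
Evaluating step by step (a_0 = 1):
  n = 1: D(1) = 1(1 + 5/6) = 11/6; numerator = -1(1) = -1; a_1 = (-1)/(11/6) = -6/11
  n = 2: D(2) = 2(2 + 5/6) = 17/3; numerator = -1(-6/11) + 1(1) = 17/11; a_2 = (17/11)/(17/3) = 3/11
  n = 3: D(3) = 3(3 + 5/6) = 23/2; numerator = -1(3/11) + 1(-6/11) = -9/11; a_3 = (-9/11)/(23/2) = -18/253
  n = 4: D(4) = 4(4 + 5/6) = 58/3; numerator = -1(-18/253) + 1(3/11) = 87/253; a_4 = (87/253)/(58/3) = 9/506
  n = 5: D(5) = 5(5 + 5/6) = 175/6; numerator = -1(9/506) + 1(-18/253) = -45/506; a_5 = (-45/506)/(175/6) = -27/8855

r = 4/3; a_0 = 1; a_1 = -6/11; a_2 = 3/11; a_3 = -18/253; a_4 = 9/506; a_5 = -27/8855


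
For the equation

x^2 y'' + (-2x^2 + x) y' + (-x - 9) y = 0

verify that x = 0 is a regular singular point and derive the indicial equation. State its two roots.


Divide by x^2 to reach normal form y'' + P_1(x) y' + P_2(x) y = 0 with P_1(x) = -2 + 1/x and P_2(x) = -1/x - 9/x^2.
x = 0 is a singular point because the y'-coefficient -2 + 1/x has a pole at x = 0 and the y-coefficient -1/x - 9/x^2 has a pole at x = 0.
It is a regular singular point because x P_1(x) = p(x) = 1 - 2x and x^2 P_2(x) = q(x) = -x - 9 are polynomials, hence analytic at x = 0.
p(0) = 1,  q(0) = -9.
Indicial equation: r(r-1) + p(0) r + q(0) = 0, i.e. r^2 + (p(0) - 1) r + q(0) = 0, i.e. r^2 - 9 = 0.
Discriminant: (0)^2 - 4(-9) = 36, so r = (0 ± 6)/2.
Solving: r_1 = 3, r_2 = -3.

indicial: r^2 - 9 = 0; roots r_1 = 3, r_2 = -3


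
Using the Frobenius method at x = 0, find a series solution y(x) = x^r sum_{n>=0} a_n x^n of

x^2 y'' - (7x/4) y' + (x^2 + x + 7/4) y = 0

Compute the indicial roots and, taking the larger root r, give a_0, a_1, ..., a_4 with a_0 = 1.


Write in Frobenius form y'' + (p(x)/x) y' + (q(x)/x^2) y = 0:
  p(x) = -7/4,  q(x) = x^2 + x + 7/4.
Indicial equation: r(r-1) + (-7/4) r + (7/4) = 0 -> roots r_1 = 7/4, r_2 = 1.
Take r = r_1 = 7/4. Let y(x) = x^r sum_{n>=0} a_n x^n with a_0 = 1.
Substitute y = x^r sum a_n x^n and match x^{r+n}. The recurrence is
  D(n) a_n + 1 a_{n-1} + 1 a_{n-2} = 0,  where D(n) = (r+n)(r+n-1) + (-7/4)(r+n) + (7/4).
  a_n = [-1 a_{n-1} - 1 a_{n-2}] / D(n).
Since the indicial polynomial factors as (r - r_1)(r - r_2), D(n) = (r_1 + n - r_1)(r_1 + n - r_2) = n(n + 3/4).
Evaluating step by step (a_0 = 1):
  n = 1: D(1) = 1(1 + 3/4) = 7/4; numerator = -1(1) = -1; a_1 = (-1)/(7/4) = -4/7
  n = 2: D(2) = 2(2 + 3/4) = 11/2; numerator = -1(-4/7) - 1(1) = -3/7; a_2 = (-3/7)/(11/2) = -6/77
  n = 3: D(3) = 3(3 + 3/4) = 45/4; numerator = -1(-6/77) - 1(-4/7) = 50/77; a_3 = (50/77)/(45/4) = 40/693
  n = 4: D(4) = 4(4 + 3/4) = 19; numerator = -1(40/693) - 1(-6/77) = 2/99; a_4 = (2/99)/(19) = 2/1881

r = 7/4; a_0 = 1; a_1 = -4/7; a_2 = -6/77; a_3 = 40/693; a_4 = 2/1881


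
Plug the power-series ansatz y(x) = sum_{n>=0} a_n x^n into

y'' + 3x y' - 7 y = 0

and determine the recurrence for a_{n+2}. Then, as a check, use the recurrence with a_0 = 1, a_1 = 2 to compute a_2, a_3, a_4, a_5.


Substitute y = sum_n a_n x^n.
y''(x) has coefficient (n+2)(n+1) a_{n+2} at x^n;
3 x y'(x) has coefficient 3 n a_n at x^n (shift);
-7 y(x) has coefficient -7 a_n at x^n.
Matching x^n: (n+2)(n+1) a_{n+2} + (3n - 7) a_n = 0.
Thus a_{n+2} = (-3n + 7) / ((n+1)(n+2)) * a_n.

Check with a_0 = 1, a_1 = 2 (apply the recurrence for n = 0, 1, 2, 3): a_0 = 1, a_1 = 2, a_2 = 7/2, a_3 = 4/3, a_4 = 7/24, a_5 = -2/15.

a_(n+2) = (-3n + 7) / ((n+1)(n+2)) * a_n; check: a_0 = 1, a_1 = 2, a_2 = 7/2, a_3 = 4/3, a_4 = 7/24, a_5 = -2/15


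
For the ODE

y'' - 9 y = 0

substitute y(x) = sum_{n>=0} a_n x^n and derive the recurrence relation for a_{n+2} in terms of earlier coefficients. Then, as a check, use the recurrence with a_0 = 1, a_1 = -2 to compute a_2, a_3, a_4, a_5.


Substitute y = sum_n a_n x^n into y'' + (const) y = 0.
y''(x) = sum_{n>=0} (n+2)(n+1) a_{n+2} x^n.
The ODE becomes sum_n [(n+2)(n+1) a_{n+2} - 9 a_n] x^n = 0.
Setting each coefficient to zero gives the recurrence:
  (n+2)(n+1) a_{n+2} - 9 a_n = 0,
  a_{n+2} = 9 / ((n+1)(n+2)) a_n.

Check with a_0 = 1, a_1 = -2 (apply the recurrence for n = 0, 1, 2, 3): a_0 = 1, a_1 = -2, a_2 = 9/2, a_3 = -3, a_4 = 27/8, a_5 = -27/20.

a_{n+2} = 9/((n+1)(n+2)) * a_n; check: a_0 = 1, a_1 = -2, a_2 = 9/2, a_3 = -3, a_4 = 27/8, a_5 = -27/20


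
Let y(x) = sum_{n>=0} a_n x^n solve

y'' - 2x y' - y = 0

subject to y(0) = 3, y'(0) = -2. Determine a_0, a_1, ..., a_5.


Ansatz: y(x) = sum_{n>=0} a_n x^n, so y'(x) = sum_{n>=1} n a_n x^(n-1) and y''(x) = sum_{n>=2} n(n-1) a_n x^(n-2).
Substitute into P(x) y'' + Q(x) y' + R(x) y = 0 with P(x) = 1, Q(x) = -2x, R(x) = -1, and match powers of x.
Initial conditions: a_0 = 3, a_1 = -2.
Setting the coefficient of each power of x to zero and solving order by order (substituting the coefficients already found):
  x^0: 2 a_2 - a_0 = 0  ->  2 a_2 = a_0 = 3  ->  a_2 = 3/2
  x^1: 6 a_3 - 3 a_1 = 0  ->  6 a_3 = 3 a_1 = -6  ->  a_3 = -1
  x^2: 12 a_4 - 5 a_2 = 0  ->  12 a_4 = 5 a_2 = 15/2  ->  a_4 = 5/8
  x^3: 20 a_5 - 7 a_3 = 0  ->  20 a_5 = 7 a_3 = -7  ->  a_5 = -7/20
Truncated series: y(x) = 3 - 2 x + (3/2) x^2 - x^3 + (5/8) x^4 - (7/20) x^5 + O(x^6).

a_0 = 3; a_1 = -2; a_2 = 3/2; a_3 = -1; a_4 = 5/8; a_5 = -7/20


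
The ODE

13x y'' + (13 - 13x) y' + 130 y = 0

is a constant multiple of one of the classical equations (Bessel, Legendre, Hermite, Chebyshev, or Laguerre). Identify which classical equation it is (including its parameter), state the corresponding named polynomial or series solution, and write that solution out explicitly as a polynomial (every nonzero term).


All three coefficients share the factor 13; dividing through by 13 gives  x y'' + (1 - x) y' + 10 y = 0.
This matches the Laguerre equation x y'' + (1 - x) y' + n y = 0 with n = 10; the polynomial solution is L_10(x).
With y = sum_k a_k x^k, matching x^k gives (k+1)k a_{k+1} + (k+1) a_{k+1} - k a_k + n a_k = 0, i.e. (k+1)^2 a_{k+1} = (k - n) a_k = (k - 10) a_k. The right side vanishes at k = 10, so the series terminates at degree 10.
Standard normalization L_n(0) = 1 gives a_0 = 1. Work upward with a_{k+1} = (k - 10) a_k / (k+1)^2:
  a_1 = (0 - 10)(1) / 1^2 = -10/1 = -10
  a_2 = (1 - 10)(-10) / 2^2 = 90/4 = 45/2
  a_3 = (2 - 10)(45/2) / 3^2 = -180/9 = -20
  a_4 = (3 - 10)(-20) / 4^2 = 140/16 = 35/4
  a_5 = (4 - 10)(35/4) / 5^2 = (-105/2)/25 = -21/10
  a_6 = (5 - 10)(-21/10) / 6^2 = (21/2)/36 = 7/24
  a_7 = (6 - 10)(7/24) / 7^2 = (-7/6)/49 = -1/42
  a_8 = (7 - 10)(-1/42) / 8^2 = (1/14)/64 = 1/896
  a_9 = (8 - 10)(1/896) / 9^2 = (-1/448)/81 = -1/36288
  a_10 = (9 - 10)(-1/36288) / 10^2 = (1/36288)/100 = 1/3628800
Hence L_10(x) = x^10/3628800 - x^9/36288 + x^8/896 - x^7/42 + 7 x^6/24 - 21 x^5/10 + 35 x^4/4 - 20 x^3 + 45 x^2/2 - 10 x + 1.

L_10(x); series = x^10/3628800 - x^9/36288 + x^8/896 - x^7/42 + 7 x^6/24 - 21 x^5/10 + 35 x^4/4 - 20 x^3 + 45 x^2/2 - 10 x + 1


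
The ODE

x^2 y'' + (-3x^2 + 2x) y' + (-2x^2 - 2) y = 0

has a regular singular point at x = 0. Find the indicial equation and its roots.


Divide by x^2 to reach normal form y'' + P_1(x) y' + P_2(x) y = 0 with P_1(x) = -3 + 2/x and P_2(x) = -2 - 2/x^2.
x = 0 is a singular point because the y'-coefficient -3 + 2/x has a pole at x = 0 and the y-coefficient -2 - 2/x^2 has a pole at x = 0.
It is a regular singular point because x P_1(x) = p(x) = 2 - 3x and x^2 P_2(x) = q(x) = -2x^2 - 2 are polynomials, hence analytic at x = 0.
p(0) = 2,  q(0) = -2.
Indicial equation: r(r-1) + p(0) r + q(0) = 0, i.e. r^2 + (p(0) - 1) r + q(0) = 0, i.e. r^2 + 1 r - 2 = 0.
Discriminant: (1)^2 - 4(-2) = 9, so r = (-1 ± 3)/2.
Solving: r_1 = 1, r_2 = -2.

indicial: r^2 + 1 r - 2 = 0; roots r_1 = 1, r_2 = -2


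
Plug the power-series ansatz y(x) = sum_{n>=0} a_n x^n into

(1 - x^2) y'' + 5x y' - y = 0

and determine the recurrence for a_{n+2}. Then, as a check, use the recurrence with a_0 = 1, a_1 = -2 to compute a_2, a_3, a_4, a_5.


Substitute y = sum_n a_n x^n.
(1 - 1 x^2) y'' contributes (n+2)(n+1) a_{n+2} - n(n-1) a_n at x^n.
5 x y'(x) contributes 5 n a_n at x^n.
-y(x) contributes -1 a_n at x^n.
Matching x^n: (n+2)(n+1) a_{n+2} + (-n(n-1) + 5 n - 1) a_n = 0.
Thus a_{n+2} = (n(n-1) - 5 n + 1) / ((n+1)(n+2)) * a_n.

Check with a_0 = 1, a_1 = -2 (apply the recurrence for n = 0, 1, 2, 3): a_0 = 1, a_1 = -2, a_2 = 1/2, a_3 = 4/3, a_4 = -7/24, a_5 = -8/15.

a_(n+2) = (n(n-1) - 5 n + 1) / ((n+1)(n+2)) * a_n; check: a_0 = 1, a_1 = -2, a_2 = 1/2, a_3 = 4/3, a_4 = -7/24, a_5 = -8/15


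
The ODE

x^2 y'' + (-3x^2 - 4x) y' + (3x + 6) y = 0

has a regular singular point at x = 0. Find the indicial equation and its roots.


Divide by x^2 to reach normal form y'' + P_1(x) y' + P_2(x) y = 0 with P_1(x) = -3 - 4/x and P_2(x) = 3/x + 6/x^2.
x = 0 is a singular point because the y'-coefficient -3 - 4/x has a pole at x = 0 and the y-coefficient 3/x + 6/x^2 has a pole at x = 0.
It is a regular singular point because x P_1(x) = p(x) = -3x - 4 and x^2 P_2(x) = q(x) = 3x + 6 are polynomials, hence analytic at x = 0.
p(0) = -4,  q(0) = 6.
Indicial equation: r(r-1) + p(0) r + q(0) = 0, i.e. r^2 + (p(0) - 1) r + q(0) = 0, i.e. r^2 - 5 r + 6 = 0.
Discriminant: (-5)^2 - 4(6) = 1, so r = (5 ± 1)/2.
Solving: r_1 = 3, r_2 = 2.

indicial: r^2 - 5 r + 6 = 0; roots r_1 = 3, r_2 = 2


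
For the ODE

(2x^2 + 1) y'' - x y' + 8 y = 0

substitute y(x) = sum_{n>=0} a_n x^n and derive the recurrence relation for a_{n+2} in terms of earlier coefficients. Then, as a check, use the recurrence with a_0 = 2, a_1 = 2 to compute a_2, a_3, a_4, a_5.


Substitute y = sum_n a_n x^n.
(1 + 2 x^2) y'' contributes (n+2)(n+1) a_{n+2} + 2 n(n-1) a_n at x^n.
-x y'(x) contributes -n a_n at x^n.
8 y(x) contributes 8 a_n at x^n.
Matching x^n: (n+2)(n+1) a_{n+2} + (2 n(n-1) - n + 8) a_n = 0.
Thus a_{n+2} = (-2 n(n-1) + n - 8) / ((n+1)(n+2)) * a_n.

Check with a_0 = 2, a_1 = 2 (apply the recurrence for n = 0, 1, 2, 3): a_0 = 2, a_1 = 2, a_2 = -8, a_3 = -7/3, a_4 = 20/3, a_5 = 119/60.

a_(n+2) = (-2 n(n-1) + n - 8) / ((n+1)(n+2)) * a_n; check: a_0 = 2, a_1 = 2, a_2 = -8, a_3 = -7/3, a_4 = 20/3, a_5 = 119/60


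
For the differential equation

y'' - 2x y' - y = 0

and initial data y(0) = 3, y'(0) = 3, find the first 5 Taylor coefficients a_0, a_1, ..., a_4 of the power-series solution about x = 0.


Ansatz: y(x) = sum_{n>=0} a_n x^n, so y'(x) = sum_{n>=1} n a_n x^(n-1) and y''(x) = sum_{n>=2} n(n-1) a_n x^(n-2).
Substitute into P(x) y'' + Q(x) y' + R(x) y = 0 with P(x) = 1, Q(x) = -2x, R(x) = -1, and match powers of x.
Initial conditions: a_0 = 3, a_1 = 3.
Setting the coefficient of each power of x to zero and solving order by order (substituting the coefficients already found):
  x^0: 2 a_2 - a_0 = 0  ->  2 a_2 = a_0 = 3  ->  a_2 = 3/2
  x^1: 6 a_3 - 3 a_1 = 0  ->  6 a_3 = 3 a_1 = 9  ->  a_3 = 3/2
  x^2: 12 a_4 - 5 a_2 = 0  ->  12 a_4 = 5 a_2 = 15/2  ->  a_4 = 5/8
Truncated series: y(x) = 3 + 3 x + (3/2) x^2 + (3/2) x^3 + (5/8) x^4 + O(x^5).

a_0 = 3; a_1 = 3; a_2 = 3/2; a_3 = 3/2; a_4 = 5/8


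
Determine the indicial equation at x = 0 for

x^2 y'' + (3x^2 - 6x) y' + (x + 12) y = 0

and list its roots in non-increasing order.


Divide by x^2 to reach normal form y'' + P_1(x) y' + P_2(x) y = 0 with P_1(x) = 3 - 6/x and P_2(x) = 1/x + 12/x^2.
x = 0 is a singular point because the y'-coefficient 3 - 6/x has a pole at x = 0 and the y-coefficient 1/x + 12/x^2 has a pole at x = 0.
It is a regular singular point because x P_1(x) = p(x) = 3x - 6 and x^2 P_2(x) = q(x) = x + 12 are polynomials, hence analytic at x = 0.
p(0) = -6,  q(0) = 12.
Indicial equation: r(r-1) + p(0) r + q(0) = 0, i.e. r^2 + (p(0) - 1) r + q(0) = 0, i.e. r^2 - 7 r + 12 = 0.
Discriminant: (-7)^2 - 4(12) = 1, so r = (7 ± 1)/2.
Solving: r_1 = 4, r_2 = 3.

indicial: r^2 - 7 r + 12 = 0; roots r_1 = 4, r_2 = 3


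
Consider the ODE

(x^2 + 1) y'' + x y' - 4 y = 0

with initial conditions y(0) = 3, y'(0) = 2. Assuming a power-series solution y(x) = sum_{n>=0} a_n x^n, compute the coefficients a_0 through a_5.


Ansatz: y(x) = sum_{n>=0} a_n x^n, so y'(x) = sum_{n>=1} n a_n x^(n-1) and y''(x) = sum_{n>=2} n(n-1) a_n x^(n-2).
Substitute into P(x) y'' + Q(x) y' + R(x) y = 0 with P(x) = x^2 + 1, Q(x) = x, R(x) = -4, and match powers of x.
Initial conditions: a_0 = 3, a_1 = 2.
Setting the coefficient of each power of x to zero and solving order by order (substituting the coefficients already found):
  x^0: 2 a_2 - 4 a_0 = 0  ->  2 a_2 = 4 a_0 = 12  ->  a_2 = 6
  x^1: 6 a_3 - 3 a_1 = 0  ->  6 a_3 = 3 a_1 = 6  ->  a_3 = 1
  x^2: 12 a_4 = 0  ->  a_4 = 0
  x^3: 20 a_5 + 5 a_3 = 0  ->  20 a_5 = -5 a_3 = -5  ->  a_5 = -1/4
Truncated series: y(x) = 3 + 2 x + 6 x^2 + x^3 - (1/4) x^5 + O(x^6).

a_0 = 3; a_1 = 2; a_2 = 6; a_3 = 1; a_4 = 0; a_5 = -1/4


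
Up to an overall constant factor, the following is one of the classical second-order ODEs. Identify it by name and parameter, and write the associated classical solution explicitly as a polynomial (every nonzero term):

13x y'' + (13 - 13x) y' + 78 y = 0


All three coefficients share the factor 13; dividing through by 13 gives  x y'' + (1 - x) y' + 6 y = 0.
This matches the Laguerre equation x y'' + (1 - x) y' + n y = 0 with n = 6; the polynomial solution is L_6(x).
With y = sum_k a_k x^k, matching x^k gives (k+1)k a_{k+1} + (k+1) a_{k+1} - k a_k + n a_k = 0, i.e. (k+1)^2 a_{k+1} = (k - n) a_k = (k - 6) a_k. The right side vanishes at k = 6, so the series terminates at degree 6.
Standard normalization L_n(0) = 1 gives a_0 = 1. Work upward with a_{k+1} = (k - 6) a_k / (k+1)^2:
  a_1 = (0 - 6)(1) / 1^2 = -6/1 = -6
  a_2 = (1 - 6)(-6) / 2^2 = 30/4 = 15/2
  a_3 = (2 - 6)(15/2) / 3^2 = -30/9 = -10/3
  a_4 = (3 - 6)(-10/3) / 4^2 = 10/16 = 5/8
  a_5 = (4 - 6)(5/8) / 5^2 = (-5/4)/25 = -1/20
  a_6 = (5 - 6)(-1/20) / 6^2 = (1/20)/36 = 1/720
Hence L_6(x) = x^6/720 - x^5/20 + 5 x^4/8 - 10 x^3/3 + 15 x^2/2 - 6 x + 1.

L_6(x); series = x^6/720 - x^5/20 + 5 x^4/8 - 10 x^3/3 + 15 x^2/2 - 6 x + 1


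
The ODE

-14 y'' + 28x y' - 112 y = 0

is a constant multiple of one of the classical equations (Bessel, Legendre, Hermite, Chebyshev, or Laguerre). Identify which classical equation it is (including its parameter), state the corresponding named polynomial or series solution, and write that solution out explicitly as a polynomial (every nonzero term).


All three coefficients share the factor -14; dividing through by -14 gives  y'' - 2x y' + 8 y = 0.
This matches the Hermite equation y'' - 2x y' + 2n y = 0 with 2n = 8, so n = 4; the polynomial solution is H_4(x).
With y = sum_k a_k x^k, matching x^k gives (k+2)(k+1) a_{k+2} = 2(k - n) a_k = 2(k - 4) a_k. The right side vanishes at k = 4, so the series with the parity of 4 terminates at degree 4.
Standard normalization: leading coefficient of H_n is 2^n, so a_4 = 2^4 = 16. Work downward with a_k = (k+1)(k+2) a_{k+2} / (2(k - n)):
  a_2 = (3)(4)(16) / (2(2 - 4)) = 192/(-4) = -48
  a_0 = (1)(2)(-48) / (2(0 - 4)) = -96/(-8) = 12
Hence H_4(x) = 16 x^4 - 48 x^2 + 12.

H_4(x); series = 16 x^4 - 48 x^2 + 12


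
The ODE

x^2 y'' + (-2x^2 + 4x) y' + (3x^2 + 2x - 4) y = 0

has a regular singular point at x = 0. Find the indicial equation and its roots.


Divide by x^2 to reach normal form y'' + P_1(x) y' + P_2(x) y = 0 with P_1(x) = -2 + 4/x and P_2(x) = 3 + 2/x - 4/x^2.
x = 0 is a singular point because the y'-coefficient -2 + 4/x has a pole at x = 0 and the y-coefficient 3 + 2/x - 4/x^2 has a pole at x = 0.
It is a regular singular point because x P_1(x) = p(x) = 4 - 2x and x^2 P_2(x) = q(x) = 3x^2 + 2x - 4 are polynomials, hence analytic at x = 0.
p(0) = 4,  q(0) = -4.
Indicial equation: r(r-1) + p(0) r + q(0) = 0, i.e. r^2 + (p(0) - 1) r + q(0) = 0, i.e. r^2 + 3 r - 4 = 0.
Discriminant: (3)^2 - 4(-4) = 25, so r = (-3 ± 5)/2.
Solving: r_1 = 1, r_2 = -4.

indicial: r^2 + 3 r - 4 = 0; roots r_1 = 1, r_2 = -4


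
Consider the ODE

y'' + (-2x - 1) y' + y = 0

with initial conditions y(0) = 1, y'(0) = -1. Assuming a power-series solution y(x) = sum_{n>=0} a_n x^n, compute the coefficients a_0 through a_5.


Ansatz: y(x) = sum_{n>=0} a_n x^n, so y'(x) = sum_{n>=1} n a_n x^(n-1) and y''(x) = sum_{n>=2} n(n-1) a_n x^(n-2).
Substitute into P(x) y'' + Q(x) y' + R(x) y = 0 with P(x) = 1, Q(x) = -2x - 1, R(x) = 1, and match powers of x.
Initial conditions: a_0 = 1, a_1 = -1.
Setting the coefficient of each power of x to zero and solving order by order (substituting the coefficients already found):
  x^0: 2 a_2 - a_1 + a_0 = 0  ->  2 a_2 = a_1 - a_0 = -2  ->  a_2 = -1
  x^1: 6 a_3 - 2 a_2 - a_1 = 0  ->  6 a_3 = 2 a_2 + a_1 = -3  ->  a_3 = -1/2
  x^2: 12 a_4 - 3 a_3 - 3 a_2 = 0  ->  12 a_4 = 3 a_3 + 3 a_2 = -9/2  ->  a_4 = -3/8
  x^3: 20 a_5 - 4 a_4 - 5 a_3 = 0  ->  20 a_5 = 4 a_4 + 5 a_3 = -4  ->  a_5 = -1/5
Truncated series: y(x) = 1 - x - x^2 - (1/2) x^3 - (3/8) x^4 - (1/5) x^5 + O(x^6).

a_0 = 1; a_1 = -1; a_2 = -1; a_3 = -1/2; a_4 = -3/8; a_5 = -1/5


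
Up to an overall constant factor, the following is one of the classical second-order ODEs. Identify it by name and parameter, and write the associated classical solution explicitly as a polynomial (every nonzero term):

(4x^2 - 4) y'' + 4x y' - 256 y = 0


All three coefficients share the factor -4; dividing through by -4 gives  (1 - x^2) y'' - x y' + 64 y = 0.
This matches the Chebyshev equation (1 - x^2) y'' - x y' + n^2 y = 0 (note the -x y' term, not -2x y') with n^2 = 64, so n = 8; the polynomial solution is T_8(x).
With y = sum_k a_k x^k, matching x^k gives (k+2)(k+1) a_{k+2} = (k^2 - n^2) a_k = (k - 8)(k + 8) a_k. The right side vanishes at k = 8, so the series with the parity of 8 terminates at degree 8.
Standard normalization: leading coefficient of T_n is 2^(n-1), so a_8 = 2^7 = 128. Work downward with a_k = (k+1)(k+2) a_{k+2} / ((k - 8)(k + 8)):
  a_6 = (7)(8)(128) / ((6 - 8)(6 + 8)) = 7168/(-28) = -256
  a_4 = (5)(6)(-256) / ((4 - 8)(4 + 8)) = -7680/(-48) = 160
  a_2 = (3)(4)(160) / ((2 - 8)(2 + 8)) = 1920/(-60) = -32
  a_0 = (1)(2)(-32) / ((0 - 8)(0 + 8)) = -64/(-64) = 1
Hence T_8(x) = 128 x^8 - 256 x^6 + 160 x^4 - 32 x^2 + 1.

T_8(x); series = 128 x^8 - 256 x^6 + 160 x^4 - 32 x^2 + 1


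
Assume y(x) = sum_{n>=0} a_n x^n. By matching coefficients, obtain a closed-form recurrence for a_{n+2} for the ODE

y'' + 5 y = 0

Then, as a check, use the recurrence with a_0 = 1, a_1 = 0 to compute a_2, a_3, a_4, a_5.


Substitute y = sum_n a_n x^n into y'' + (const) y = 0.
y''(x) = sum_{n>=0} (n+2)(n+1) a_{n+2} x^n.
The ODE becomes sum_n [(n+2)(n+1) a_{n+2} + 5 a_n] x^n = 0.
Setting each coefficient to zero gives the recurrence:
  (n+2)(n+1) a_{n+2} + 5 a_n = 0,
  a_{n+2} = -5 / ((n+1)(n+2)) a_n.

Check with a_0 = 1, a_1 = 0 (apply the recurrence for n = 0, 1, 2, 3): a_0 = 1, a_1 = 0, a_2 = -5/2, a_3 = 0, a_4 = 25/24, a_5 = 0.

a_{n+2} = -5/((n+1)(n+2)) * a_n; check: a_0 = 1, a_1 = 0, a_2 = -5/2, a_3 = 0, a_4 = 25/24, a_5 = 0


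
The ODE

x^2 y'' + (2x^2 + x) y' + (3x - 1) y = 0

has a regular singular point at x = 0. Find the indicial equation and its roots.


Divide by x^2 to reach normal form y'' + P_1(x) y' + P_2(x) y = 0 with P_1(x) = 2 + 1/x and P_2(x) = 3/x - 1/x^2.
x = 0 is a singular point because the y'-coefficient 2 + 1/x has a pole at x = 0 and the y-coefficient 3/x - 1/x^2 has a pole at x = 0.
It is a regular singular point because x P_1(x) = p(x) = 2x + 1 and x^2 P_2(x) = q(x) = 3x - 1 are polynomials, hence analytic at x = 0.
p(0) = 1,  q(0) = -1.
Indicial equation: r(r-1) + p(0) r + q(0) = 0, i.e. r^2 + (p(0) - 1) r + q(0) = 0, i.e. r^2 - 1 = 0.
Discriminant: (0)^2 - 4(-1) = 4, so r = (0 ± 2)/2.
Solving: r_1 = 1, r_2 = -1.

indicial: r^2 - 1 = 0; roots r_1 = 1, r_2 = -1


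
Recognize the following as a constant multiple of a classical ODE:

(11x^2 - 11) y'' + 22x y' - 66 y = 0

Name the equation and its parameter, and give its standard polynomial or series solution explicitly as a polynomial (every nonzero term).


All three coefficients share the factor -11; dividing through by -11 gives  (1 - x^2) y'' - 2x y' + 6 y = 0.
This matches the Legendre equation (1 - x^2) y'' - 2x y' + n(n+1) y = 0 (note the -2x y' term) with n(n+1) = 6, so n = 2; the polynomial solution is P_2(x).
With y = sum_k a_k x^k, matching x^k gives (k+2)(k+1) a_{k+2} = [k(k+1) - n(n+1)] a_k = (k - 2)(k + 3) a_k. The right side vanishes at k = 2, so the series with the parity of 2 terminates at degree 2.
Standard normalization (P_n(1) = 1): leading coefficient (2n)!/(2^n (n!)^2) = 24/(4*4) = 3/2, so a_2 = 3/2. Work downward with a_k = (k+1)(k+2) a_{k+2} / ((k - 2)(k + 3)):
  a_0 = (1)(2)(3/2) / ((0 - 2)(0 + 3)) = 3/(-6) = -1/2
Hence P_2(x) = 3 x^2/2 - 1/2.

P_2(x); series = 3 x^2/2 - 1/2
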